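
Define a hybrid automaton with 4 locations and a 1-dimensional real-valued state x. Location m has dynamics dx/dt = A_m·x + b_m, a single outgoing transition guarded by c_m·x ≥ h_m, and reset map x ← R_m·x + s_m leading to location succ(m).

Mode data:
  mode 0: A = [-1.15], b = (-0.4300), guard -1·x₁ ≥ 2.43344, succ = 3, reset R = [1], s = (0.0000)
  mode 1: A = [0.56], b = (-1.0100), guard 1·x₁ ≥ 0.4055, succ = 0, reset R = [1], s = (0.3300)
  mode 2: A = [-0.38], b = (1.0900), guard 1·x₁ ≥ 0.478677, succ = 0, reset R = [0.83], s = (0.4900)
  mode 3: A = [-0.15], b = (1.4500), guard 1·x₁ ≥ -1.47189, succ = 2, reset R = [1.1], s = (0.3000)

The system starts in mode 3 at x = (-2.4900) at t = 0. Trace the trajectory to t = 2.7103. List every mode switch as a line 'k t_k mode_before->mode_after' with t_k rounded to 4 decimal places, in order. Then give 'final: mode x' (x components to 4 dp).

Mode 3: guard c·x = -1.4719 hit at Δt = 0.5831 (t = 0.5831), x⁻ = (-1.4719) → reset → x⁺ = (-1.3191), jump to mode 2
Mode 2: guard c·x = 0.4787 hit at Δt = 1.4761 (t = 2.0592), x⁻ = (0.4787) → reset → x⁺ = (0.8873), jump to mode 0
Mode 0: flow for 0.6511 to horizon, guard not reached → x = (0.2226)

1 0.5831 3->2
2 2.0592 2->0
final: 0 0.2226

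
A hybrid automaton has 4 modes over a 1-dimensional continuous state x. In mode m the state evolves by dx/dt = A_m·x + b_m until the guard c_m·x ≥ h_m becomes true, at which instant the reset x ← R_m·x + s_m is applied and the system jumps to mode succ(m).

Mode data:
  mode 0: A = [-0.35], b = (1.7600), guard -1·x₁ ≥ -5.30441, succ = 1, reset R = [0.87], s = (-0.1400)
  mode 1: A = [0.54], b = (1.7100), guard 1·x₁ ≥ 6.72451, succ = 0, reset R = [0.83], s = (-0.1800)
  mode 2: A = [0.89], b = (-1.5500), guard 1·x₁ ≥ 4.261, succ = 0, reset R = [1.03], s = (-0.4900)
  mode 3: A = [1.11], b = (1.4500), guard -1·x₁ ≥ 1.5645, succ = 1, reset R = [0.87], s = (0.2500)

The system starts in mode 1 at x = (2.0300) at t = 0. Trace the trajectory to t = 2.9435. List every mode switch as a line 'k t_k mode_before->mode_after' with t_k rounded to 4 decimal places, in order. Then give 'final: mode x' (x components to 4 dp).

Mode 1: guard c·x = 6.7245 hit at Δt = 1.1919 (t = 1.1919), x⁻ = (6.7245) → reset → x⁺ = (5.4013), jump to mode 0
Mode 0: guard c·x = -5.3044 hit at Δt = 0.8604 (t = 2.0523), x⁻ = (5.3044) → reset → x⁺ = (4.4748), jump to mode 1
Mode 1: guard c·x = 6.7245 hit at Δt = 0.4779 (t = 2.5302), x⁻ = (6.7245) → reset → x⁺ = (5.4013), jump to mode 0
Mode 0: flow for 0.4133 to horizon, guard not reached → x = (5.3511)

1 1.1919 1->0
2 2.0523 0->1
3 2.5302 1->0
final: 0 5.3511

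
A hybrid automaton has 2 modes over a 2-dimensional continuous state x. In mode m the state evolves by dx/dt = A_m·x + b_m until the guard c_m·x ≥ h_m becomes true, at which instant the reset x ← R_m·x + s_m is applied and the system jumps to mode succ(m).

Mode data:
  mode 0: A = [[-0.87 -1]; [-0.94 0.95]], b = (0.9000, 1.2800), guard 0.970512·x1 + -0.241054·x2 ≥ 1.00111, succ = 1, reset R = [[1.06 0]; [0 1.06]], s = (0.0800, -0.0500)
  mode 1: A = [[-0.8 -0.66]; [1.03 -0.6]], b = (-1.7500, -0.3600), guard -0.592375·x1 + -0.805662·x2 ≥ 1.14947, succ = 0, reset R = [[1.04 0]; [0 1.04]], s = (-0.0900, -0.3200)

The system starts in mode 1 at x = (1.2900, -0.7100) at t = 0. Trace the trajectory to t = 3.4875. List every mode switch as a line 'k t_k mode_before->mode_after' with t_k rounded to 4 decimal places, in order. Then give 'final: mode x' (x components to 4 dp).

1 1.5064 1->0
2 2.6114 0->1
final: 1 -0.3637 -0.6193

Mode 1: guard c·x = 1.1495 hit at Δt = 1.5064 (t = 1.5064), x⁻ = (-0.8401, -0.8091) → reset → x⁺ = (-0.9637, -1.1614), jump to mode 0
Mode 0: guard c·x = 1.0011 hit at Δt = 1.1050 (t = 2.6114), x⁻ = (0.8452, -0.7503) → reset → x⁺ = (0.9759, -0.8454), jump to mode 1
Mode 1: flow for 0.8761 to horizon, guard not reached → x = (-0.3637, -0.6193)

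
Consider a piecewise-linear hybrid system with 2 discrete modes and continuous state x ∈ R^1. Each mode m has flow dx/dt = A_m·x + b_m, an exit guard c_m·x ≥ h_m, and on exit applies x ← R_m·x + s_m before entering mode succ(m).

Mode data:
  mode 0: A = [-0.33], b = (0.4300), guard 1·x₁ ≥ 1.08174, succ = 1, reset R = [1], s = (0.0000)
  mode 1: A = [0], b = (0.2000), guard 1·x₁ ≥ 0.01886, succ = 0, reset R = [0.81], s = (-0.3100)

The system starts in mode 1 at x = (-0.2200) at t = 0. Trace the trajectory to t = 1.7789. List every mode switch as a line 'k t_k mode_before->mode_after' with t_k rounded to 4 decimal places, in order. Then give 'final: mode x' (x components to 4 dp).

1 1.1943 1->0
final: 0 -0.0144

Mode 1: guard c·x = 0.0189 hit at Δt = 1.1943 (t = 1.1943), x⁻ = (0.0189) → reset → x⁺ = (-0.2947), jump to mode 0
Mode 0: flow for 0.5846 to horizon, guard not reached → x = (-0.0144)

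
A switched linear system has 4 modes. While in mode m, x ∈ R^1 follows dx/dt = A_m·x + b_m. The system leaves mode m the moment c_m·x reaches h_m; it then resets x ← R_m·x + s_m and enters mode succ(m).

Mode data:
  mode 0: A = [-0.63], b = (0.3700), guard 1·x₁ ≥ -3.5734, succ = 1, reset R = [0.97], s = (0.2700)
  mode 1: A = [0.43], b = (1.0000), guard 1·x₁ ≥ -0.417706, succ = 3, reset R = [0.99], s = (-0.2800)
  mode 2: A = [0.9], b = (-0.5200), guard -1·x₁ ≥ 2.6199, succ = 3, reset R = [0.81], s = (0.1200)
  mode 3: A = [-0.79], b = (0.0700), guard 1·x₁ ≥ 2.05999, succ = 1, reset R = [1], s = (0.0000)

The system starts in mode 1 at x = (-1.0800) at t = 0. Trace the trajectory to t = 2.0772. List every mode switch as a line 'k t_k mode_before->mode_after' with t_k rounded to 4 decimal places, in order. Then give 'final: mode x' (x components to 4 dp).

1 0.9916 1->3
final: 3 -0.2432

Mode 1: guard c·x = -0.4177 hit at Δt = 0.9916 (t = 0.9916), x⁻ = (-0.4177) → reset → x⁺ = (-0.6935), jump to mode 3
Mode 3: flow for 1.0856 to horizon, guard not reached → x = (-0.2432)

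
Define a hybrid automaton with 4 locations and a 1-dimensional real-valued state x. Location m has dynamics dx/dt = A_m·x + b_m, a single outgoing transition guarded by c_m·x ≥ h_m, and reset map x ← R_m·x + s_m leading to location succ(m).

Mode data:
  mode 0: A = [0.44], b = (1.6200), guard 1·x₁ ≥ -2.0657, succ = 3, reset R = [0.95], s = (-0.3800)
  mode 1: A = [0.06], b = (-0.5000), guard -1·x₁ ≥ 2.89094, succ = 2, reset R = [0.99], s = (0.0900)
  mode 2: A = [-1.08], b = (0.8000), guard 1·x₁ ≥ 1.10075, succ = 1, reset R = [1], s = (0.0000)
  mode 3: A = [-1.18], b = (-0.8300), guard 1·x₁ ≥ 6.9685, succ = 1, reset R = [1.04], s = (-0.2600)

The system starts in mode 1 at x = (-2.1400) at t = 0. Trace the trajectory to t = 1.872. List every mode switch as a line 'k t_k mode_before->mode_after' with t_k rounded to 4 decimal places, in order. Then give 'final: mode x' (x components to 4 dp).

1 1.1541 1->2
final: 2 -0.8771

Mode 1: guard c·x = 2.8909 hit at Δt = 1.1541 (t = 1.1541), x⁻ = (-2.8909) → reset → x⁺ = (-2.7720), jump to mode 2
Mode 2: flow for 0.7179 to horizon, guard not reached → x = (-0.8771)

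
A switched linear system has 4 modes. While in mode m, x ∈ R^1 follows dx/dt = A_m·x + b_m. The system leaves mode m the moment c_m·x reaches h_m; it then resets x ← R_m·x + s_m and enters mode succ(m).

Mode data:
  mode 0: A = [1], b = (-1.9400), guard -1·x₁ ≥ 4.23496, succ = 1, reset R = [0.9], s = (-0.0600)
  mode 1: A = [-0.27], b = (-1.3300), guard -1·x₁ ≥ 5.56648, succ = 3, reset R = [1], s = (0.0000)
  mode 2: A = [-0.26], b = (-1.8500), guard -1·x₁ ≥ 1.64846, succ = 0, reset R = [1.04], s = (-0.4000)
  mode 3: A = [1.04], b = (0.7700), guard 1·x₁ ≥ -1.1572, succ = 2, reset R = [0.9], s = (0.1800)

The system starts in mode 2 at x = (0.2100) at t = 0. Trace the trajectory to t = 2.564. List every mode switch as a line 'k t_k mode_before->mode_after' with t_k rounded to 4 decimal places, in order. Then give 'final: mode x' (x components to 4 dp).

1 1.1255 2->0
2 1.5462 0->1
final: 1 -4.1248

Mode 2: guard c·x = 1.6485 hit at Δt = 1.1255 (t = 1.1255), x⁻ = (-1.6485) → reset → x⁺ = (-2.1144), jump to mode 0
Mode 0: guard c·x = 4.2350 hit at Δt = 0.4207 (t = 1.5462), x⁻ = (-4.2350) → reset → x⁺ = (-3.8715), jump to mode 1
Mode 1: flow for 1.0178 to horizon, guard not reached → x = (-4.1248)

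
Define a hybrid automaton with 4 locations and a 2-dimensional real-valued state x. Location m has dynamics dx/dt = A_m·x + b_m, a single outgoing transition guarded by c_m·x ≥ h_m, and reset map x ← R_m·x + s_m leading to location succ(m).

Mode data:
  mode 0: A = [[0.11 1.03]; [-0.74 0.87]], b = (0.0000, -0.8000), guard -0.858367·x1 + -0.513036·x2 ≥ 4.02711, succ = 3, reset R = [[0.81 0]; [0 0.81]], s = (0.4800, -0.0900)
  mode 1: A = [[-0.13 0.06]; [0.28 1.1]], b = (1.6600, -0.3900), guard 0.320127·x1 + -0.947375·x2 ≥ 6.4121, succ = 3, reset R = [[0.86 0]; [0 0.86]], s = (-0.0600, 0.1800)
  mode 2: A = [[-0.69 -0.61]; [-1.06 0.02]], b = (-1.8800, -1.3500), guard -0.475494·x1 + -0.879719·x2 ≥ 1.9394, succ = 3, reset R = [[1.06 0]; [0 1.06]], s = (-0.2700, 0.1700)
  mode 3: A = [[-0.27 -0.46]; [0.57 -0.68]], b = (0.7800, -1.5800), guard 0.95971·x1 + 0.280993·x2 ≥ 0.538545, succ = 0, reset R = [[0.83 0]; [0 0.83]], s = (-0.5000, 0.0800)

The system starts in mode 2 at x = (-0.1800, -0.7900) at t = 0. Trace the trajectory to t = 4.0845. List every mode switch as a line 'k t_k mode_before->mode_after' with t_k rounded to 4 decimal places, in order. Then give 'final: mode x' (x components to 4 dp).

Mode 2: guard c·x = 1.9394 hit at Δt = 1.4085 (t = 1.4085), x⁻ = (-0.9991, -1.6645) → reset → x⁺ = (-1.3291, -1.5944), jump to mode 3
Mode 3: guard c·x = 0.5385 hit at Δt = 1.4516 (t = 2.8601), x⁻ = (1.1362, -1.9639) → reset → x⁺ = (0.4430, -1.5500), jump to mode 0
Mode 0: guard c·x = 4.0271 hit at Δt = 0.9219 (t = 3.7820), x⁻ = (-2.2713, -4.0494) → reset → x⁺ = (-1.3598, -3.3700), jump to mode 3
Mode 3: flow for 0.3025 to horizon, guard not reached → x = (-0.5780, -3.3235)

1 1.4085 2->3
2 2.8601 3->0
3 3.7820 0->3
final: 3 -0.5780 -3.3235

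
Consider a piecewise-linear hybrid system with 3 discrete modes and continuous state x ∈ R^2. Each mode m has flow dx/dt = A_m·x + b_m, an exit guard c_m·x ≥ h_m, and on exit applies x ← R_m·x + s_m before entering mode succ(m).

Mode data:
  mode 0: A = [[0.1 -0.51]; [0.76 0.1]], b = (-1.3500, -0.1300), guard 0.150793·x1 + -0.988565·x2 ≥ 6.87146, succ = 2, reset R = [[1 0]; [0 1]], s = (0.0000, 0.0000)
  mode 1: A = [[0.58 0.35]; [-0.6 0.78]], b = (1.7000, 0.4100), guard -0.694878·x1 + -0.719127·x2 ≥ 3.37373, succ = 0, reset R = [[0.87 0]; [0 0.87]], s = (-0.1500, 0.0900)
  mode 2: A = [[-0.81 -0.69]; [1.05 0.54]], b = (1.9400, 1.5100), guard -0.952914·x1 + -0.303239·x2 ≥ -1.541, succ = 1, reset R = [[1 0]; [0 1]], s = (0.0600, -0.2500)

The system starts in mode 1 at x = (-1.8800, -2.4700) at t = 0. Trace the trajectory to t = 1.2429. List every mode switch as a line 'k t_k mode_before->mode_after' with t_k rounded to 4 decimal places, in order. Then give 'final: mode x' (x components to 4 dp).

Mode 1: guard c·x = 3.3737 hit at Δt = 0.5358 (t = 0.5358), x⁻ = (-2.0633, -2.6977) → reset → x⁺ = (-1.9450, -2.2570), jump to mode 0
Mode 0: flow for 0.7071 to horizon, guard not reached → x = (-1.9827, -3.6341)

1 0.5358 1->0
final: 0 -1.9827 -3.6341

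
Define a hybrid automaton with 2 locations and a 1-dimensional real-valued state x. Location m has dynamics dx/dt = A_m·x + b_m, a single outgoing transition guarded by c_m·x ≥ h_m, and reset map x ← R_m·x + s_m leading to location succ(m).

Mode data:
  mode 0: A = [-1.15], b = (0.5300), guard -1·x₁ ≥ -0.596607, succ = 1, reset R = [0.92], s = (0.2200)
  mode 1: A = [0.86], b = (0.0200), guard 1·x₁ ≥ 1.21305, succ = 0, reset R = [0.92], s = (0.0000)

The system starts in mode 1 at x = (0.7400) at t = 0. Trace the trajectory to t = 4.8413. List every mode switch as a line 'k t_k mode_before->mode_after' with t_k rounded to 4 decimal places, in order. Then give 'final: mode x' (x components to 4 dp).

1 0.5608 1->0
2 1.9296 0->1
3 2.4472 1->0
4 3.8160 0->1
5 4.3336 1->0
final: 0 0.8263

Mode 1: guard c·x = 1.2130 hit at Δt = 0.5608 (t = 0.5608), x⁻ = (1.2130) → reset → x⁺ = (1.1160), jump to mode 0
Mode 0: guard c·x = -0.5966 hit at Δt = 1.3688 (t = 1.9296), x⁻ = (0.5966) → reset → x⁺ = (0.7689), jump to mode 1
Mode 1: guard c·x = 1.2130 hit at Δt = 0.5176 (t = 2.4472), x⁻ = (1.2131) → reset → x⁺ = (1.1160), jump to mode 0
Mode 0: guard c·x = -0.5966 hit at Δt = 1.3688 (t = 3.8160), x⁻ = (0.5966) → reset → x⁺ = (0.7689), jump to mode 1
Mode 1: guard c·x = 1.2130 hit at Δt = 0.5176 (t = 4.3336), x⁻ = (1.2131) → reset → x⁺ = (1.1160), jump to mode 0
Mode 0: flow for 0.5077 to horizon, guard not reached → x = (0.8263)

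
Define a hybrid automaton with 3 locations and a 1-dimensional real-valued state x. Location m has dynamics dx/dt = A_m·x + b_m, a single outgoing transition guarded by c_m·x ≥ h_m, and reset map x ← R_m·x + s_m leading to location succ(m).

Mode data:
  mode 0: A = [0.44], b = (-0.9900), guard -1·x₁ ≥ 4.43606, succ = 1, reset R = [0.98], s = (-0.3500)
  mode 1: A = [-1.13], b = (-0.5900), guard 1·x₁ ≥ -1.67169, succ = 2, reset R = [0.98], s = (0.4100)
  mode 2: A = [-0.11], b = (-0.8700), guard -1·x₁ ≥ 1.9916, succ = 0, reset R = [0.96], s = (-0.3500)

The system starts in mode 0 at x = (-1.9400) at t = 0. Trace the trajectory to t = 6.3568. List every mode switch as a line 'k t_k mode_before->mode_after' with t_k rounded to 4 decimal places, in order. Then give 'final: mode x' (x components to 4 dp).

Mode 0: guard c·x = 4.4361 hit at Δt = 1.0621 (t = 1.0621), x⁻ = (-4.4361) → reset → x⁺ = (-4.6973), jump to mode 1
Mode 1: guard c·x = -1.6717 hit at Δt = 1.1414 (t = 2.2035), x⁻ = (-1.6717) → reset → x⁺ = (-1.2283), jump to mode 2
Mode 2: guard c·x = 1.9916 hit at Δt = 1.1030 (t = 3.3065), x⁻ = (-1.9916) → reset → x⁺ = (-2.2619), jump to mode 0
Mode 0: guard c·x = 4.4361 hit at Δt = 0.8939 (t = 4.2004), x⁻ = (-4.4361) → reset → x⁺ = (-4.6973), jump to mode 1
Mode 1: guard c·x = -1.6717 hit at Δt = 1.1414 (t = 5.3418), x⁻ = (-1.6717) → reset → x⁺ = (-1.2283), jump to mode 2
Mode 2: flow for 1.0150 to horizon, guard not reached → x = (-1.9341)

1 1.0621 0->1
2 2.2035 1->2
3 3.3065 2->0
4 4.2004 0->1
5 5.3418 1->2
final: 2 -1.9341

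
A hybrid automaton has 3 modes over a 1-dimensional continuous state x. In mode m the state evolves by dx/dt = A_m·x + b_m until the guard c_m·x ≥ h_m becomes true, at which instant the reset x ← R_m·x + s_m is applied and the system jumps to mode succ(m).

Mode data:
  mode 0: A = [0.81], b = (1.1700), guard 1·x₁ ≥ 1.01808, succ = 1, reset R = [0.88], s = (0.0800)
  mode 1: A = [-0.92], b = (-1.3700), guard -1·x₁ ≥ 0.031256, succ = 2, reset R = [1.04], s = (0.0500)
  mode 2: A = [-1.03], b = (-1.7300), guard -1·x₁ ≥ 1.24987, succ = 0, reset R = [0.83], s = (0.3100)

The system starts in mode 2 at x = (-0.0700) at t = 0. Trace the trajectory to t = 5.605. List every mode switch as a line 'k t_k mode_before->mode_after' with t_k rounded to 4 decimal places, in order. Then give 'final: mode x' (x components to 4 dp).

1 1.2821 2->0
2 2.8053 0->1
3 3.3762 1->2
4 4.7097 2->0
final: 0 0.0364

Mode 2: guard c·x = 1.2499 hit at Δt = 1.2821 (t = 1.2821), x⁻ = (-1.2499) → reset → x⁺ = (-0.7274), jump to mode 0
Mode 0: guard c·x = 1.0181 hit at Δt = 1.5232 (t = 2.8053), x⁻ = (1.0181) → reset → x⁺ = (0.9759), jump to mode 1
Mode 1: guard c·x = 0.0313 hit at Δt = 0.5709 (t = 3.3762), x⁻ = (-0.0313) → reset → x⁺ = (0.0175), jump to mode 2
Mode 2: guard c·x = 1.2499 hit at Δt = 1.3335 (t = 4.7097), x⁻ = (-1.2499) → reset → x⁺ = (-0.7274), jump to mode 0
Mode 0: flow for 0.8953 to horizon, guard not reached → x = (0.0364)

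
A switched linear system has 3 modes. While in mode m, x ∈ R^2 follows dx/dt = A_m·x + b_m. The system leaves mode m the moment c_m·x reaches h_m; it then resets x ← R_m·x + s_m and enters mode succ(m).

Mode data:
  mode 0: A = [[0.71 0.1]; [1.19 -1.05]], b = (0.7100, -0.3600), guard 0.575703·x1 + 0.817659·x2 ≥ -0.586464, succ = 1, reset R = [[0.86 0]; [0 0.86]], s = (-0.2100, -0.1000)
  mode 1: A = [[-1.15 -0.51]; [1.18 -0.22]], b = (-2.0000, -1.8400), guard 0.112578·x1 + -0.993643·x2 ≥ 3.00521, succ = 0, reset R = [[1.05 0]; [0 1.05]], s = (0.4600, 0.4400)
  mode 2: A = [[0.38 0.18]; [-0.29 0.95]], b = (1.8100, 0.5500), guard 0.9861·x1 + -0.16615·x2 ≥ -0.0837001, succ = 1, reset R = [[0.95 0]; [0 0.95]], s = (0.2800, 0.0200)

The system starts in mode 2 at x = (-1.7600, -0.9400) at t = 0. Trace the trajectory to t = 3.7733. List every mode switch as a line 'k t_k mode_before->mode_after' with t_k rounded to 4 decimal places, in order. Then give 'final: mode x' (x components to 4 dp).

Mode 2: guard c·x = -0.0837 hit at Δt = 1.2181 (t = 1.2181), x⁻ = (-0.2412, -0.9277) → reset → x⁺ = (0.0509, -0.8613), jump to mode 1
Mode 1: guard c·x = 3.0052 hit at Δt = 1.1659 (t = 2.3840), x⁻ = (-0.5484, -3.0866) → reset → x⁺ = (-0.1159, -2.8009), jump to mode 0
Mode 0: guard c·x = -0.5865 hit at Δt = 0.9867 (t = 3.3707), x⁻ = (0.5029, -1.0713) → reset → x⁺ = (0.2225, -1.0214), jump to mode 1
Mode 1: flow for 0.4026 to horizon, guard not reached → x = (-0.2814, -1.6727)

1 1.2181 2->1
2 2.3840 1->0
3 3.3707 0->1
final: 1 -0.2814 -1.6727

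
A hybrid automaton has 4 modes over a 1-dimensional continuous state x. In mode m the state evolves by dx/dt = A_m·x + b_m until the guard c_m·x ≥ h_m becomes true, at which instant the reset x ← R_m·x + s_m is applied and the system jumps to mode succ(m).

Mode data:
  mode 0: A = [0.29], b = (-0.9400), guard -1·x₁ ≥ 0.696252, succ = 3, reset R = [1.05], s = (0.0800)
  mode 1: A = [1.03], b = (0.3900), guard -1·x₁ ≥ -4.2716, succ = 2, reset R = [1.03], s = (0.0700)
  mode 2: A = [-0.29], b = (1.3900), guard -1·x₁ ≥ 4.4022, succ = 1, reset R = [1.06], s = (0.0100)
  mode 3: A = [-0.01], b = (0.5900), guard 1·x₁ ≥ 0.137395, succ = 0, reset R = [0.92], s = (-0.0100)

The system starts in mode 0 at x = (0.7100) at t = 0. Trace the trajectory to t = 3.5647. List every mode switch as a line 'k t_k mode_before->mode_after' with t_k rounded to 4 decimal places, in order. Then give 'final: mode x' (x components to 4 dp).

Mode 0: guard c·x = 0.6963 hit at Δt = 1.5235 (t = 1.5235), x⁻ = (-0.6963) → reset → x⁺ = (-0.6511), jump to mode 3
Mode 3: guard c·x = 0.1374 hit at Δt = 1.3306 (t = 2.8541), x⁻ = (0.1374) → reset → x⁺ = (0.1164), jump to mode 0
Mode 0: flow for 0.7106 to horizon, guard not reached → x = (-0.5987)

1 1.5235 0->3
2 2.8541 3->0
final: 0 -0.5987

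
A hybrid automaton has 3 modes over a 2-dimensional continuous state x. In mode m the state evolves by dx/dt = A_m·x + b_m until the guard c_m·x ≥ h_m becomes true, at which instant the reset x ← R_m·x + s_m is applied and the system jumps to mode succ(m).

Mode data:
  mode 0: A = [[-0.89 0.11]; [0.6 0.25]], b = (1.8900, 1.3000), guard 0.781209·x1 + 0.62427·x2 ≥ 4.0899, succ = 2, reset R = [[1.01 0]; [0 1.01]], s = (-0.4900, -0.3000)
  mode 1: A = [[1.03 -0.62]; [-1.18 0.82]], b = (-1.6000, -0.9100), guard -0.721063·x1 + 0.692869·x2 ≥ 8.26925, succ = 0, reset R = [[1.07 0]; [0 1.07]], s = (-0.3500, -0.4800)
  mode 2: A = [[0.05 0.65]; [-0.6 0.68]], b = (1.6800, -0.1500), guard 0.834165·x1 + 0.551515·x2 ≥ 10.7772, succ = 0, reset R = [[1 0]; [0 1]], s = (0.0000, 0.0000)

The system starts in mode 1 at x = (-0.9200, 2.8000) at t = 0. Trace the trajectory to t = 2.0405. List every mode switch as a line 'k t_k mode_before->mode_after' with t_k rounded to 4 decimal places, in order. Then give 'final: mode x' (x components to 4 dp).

Mode 1: guard c·x = 8.2692 hit at Δt = 0.6225 (t = 0.6225), x⁻ = (-5.3103, 6.4084) → reset → x⁺ = (-6.0321, 6.3770), jump to mode 0
Mode 0: guard c·x = 4.0899 hit at Δt = 0.9895 (t = 1.6120), x⁻ = (-0.7684, 7.5131) → reset → x⁺ = (-1.2661, 7.2882), jump to mode 2
Mode 2: flow for 0.4285 to horizon, guard not reached → x = (1.8179, 9.6369)

1 0.6225 1->0
2 1.6120 0->2
final: 2 1.8179 9.6369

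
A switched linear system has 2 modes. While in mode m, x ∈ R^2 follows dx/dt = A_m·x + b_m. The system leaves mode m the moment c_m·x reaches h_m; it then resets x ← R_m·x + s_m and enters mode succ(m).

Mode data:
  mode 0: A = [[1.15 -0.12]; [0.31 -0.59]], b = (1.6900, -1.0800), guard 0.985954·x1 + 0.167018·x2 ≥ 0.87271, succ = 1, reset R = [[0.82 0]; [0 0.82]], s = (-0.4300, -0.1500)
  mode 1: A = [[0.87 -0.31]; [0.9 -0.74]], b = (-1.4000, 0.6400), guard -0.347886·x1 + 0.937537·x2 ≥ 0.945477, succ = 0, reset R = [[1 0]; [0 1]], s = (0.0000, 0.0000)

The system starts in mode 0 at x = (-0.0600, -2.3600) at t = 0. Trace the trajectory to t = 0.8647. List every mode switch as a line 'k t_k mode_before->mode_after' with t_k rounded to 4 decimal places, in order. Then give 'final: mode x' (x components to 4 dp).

Mode 0: guard c·x = 0.8727 hit at Δt = 0.5085 (t = 0.5085), x⁻ = (1.2486, -2.1459) → reset → x⁺ = (0.5939, -1.9096), jump to mode 1
Mode 1: flow for 0.3562 to horizon, guard not reached → x = (0.4210, -1.1215)

1 0.5085 0->1
final: 1 0.4210 -1.1215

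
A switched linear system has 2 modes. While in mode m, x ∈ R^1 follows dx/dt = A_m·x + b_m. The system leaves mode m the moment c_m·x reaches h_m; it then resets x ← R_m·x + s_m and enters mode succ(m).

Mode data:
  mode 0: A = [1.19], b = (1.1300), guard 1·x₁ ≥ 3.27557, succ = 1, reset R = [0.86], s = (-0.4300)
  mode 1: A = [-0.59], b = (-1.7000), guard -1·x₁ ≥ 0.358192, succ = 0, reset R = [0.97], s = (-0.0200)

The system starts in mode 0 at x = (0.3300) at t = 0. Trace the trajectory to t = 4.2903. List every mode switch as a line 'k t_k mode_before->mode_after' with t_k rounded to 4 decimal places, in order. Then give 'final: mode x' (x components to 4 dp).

1 1.0038 0->1
2 2.2516 1->0
3 3.9172 0->1
final: 1 1.3461

Mode 0: guard c·x = 3.2756 hit at Δt = 1.0038 (t = 1.0038), x⁻ = (3.2756) → reset → x⁺ = (2.3870), jump to mode 1
Mode 1: guard c·x = 0.3582 hit at Δt = 1.2478 (t = 2.2516), x⁻ = (-0.3582) → reset → x⁺ = (-0.3674), jump to mode 0
Mode 0: guard c·x = 3.2756 hit at Δt = 1.6656 (t = 3.9172), x⁻ = (3.2756) → reset → x⁺ = (2.3870), jump to mode 1
Mode 1: flow for 0.3731 to horizon, guard not reached → x = (1.3461)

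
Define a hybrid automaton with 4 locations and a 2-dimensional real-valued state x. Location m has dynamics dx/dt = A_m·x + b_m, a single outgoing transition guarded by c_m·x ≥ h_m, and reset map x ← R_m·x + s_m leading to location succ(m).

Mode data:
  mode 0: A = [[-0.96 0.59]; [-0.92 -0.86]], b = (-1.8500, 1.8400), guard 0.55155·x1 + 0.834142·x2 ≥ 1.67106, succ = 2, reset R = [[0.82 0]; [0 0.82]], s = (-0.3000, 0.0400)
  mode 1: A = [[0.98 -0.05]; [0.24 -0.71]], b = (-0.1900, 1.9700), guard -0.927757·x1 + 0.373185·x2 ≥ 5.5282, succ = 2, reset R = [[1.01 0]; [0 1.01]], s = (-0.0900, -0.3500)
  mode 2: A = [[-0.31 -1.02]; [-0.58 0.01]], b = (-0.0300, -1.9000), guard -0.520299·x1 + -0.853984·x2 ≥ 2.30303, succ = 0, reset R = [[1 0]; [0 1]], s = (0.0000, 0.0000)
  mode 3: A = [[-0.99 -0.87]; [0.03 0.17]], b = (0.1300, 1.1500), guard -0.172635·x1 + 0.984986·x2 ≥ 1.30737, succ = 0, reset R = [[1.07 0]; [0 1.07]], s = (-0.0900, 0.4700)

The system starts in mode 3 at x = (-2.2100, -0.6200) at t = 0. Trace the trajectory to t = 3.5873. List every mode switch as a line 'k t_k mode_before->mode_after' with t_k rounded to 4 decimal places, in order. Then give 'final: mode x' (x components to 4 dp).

1 1.5739 3->0
2 2.5716 0->2
final: 2 -1.9352 1.0171

Mode 3: guard c·x = 1.3074 hit at Δt = 1.5739 (t = 1.5739), x⁻ = (-0.6923, 1.2060) → reset → x⁺ = (-0.8307, 1.7604), jump to mode 0
Mode 0: guard c·x = 1.6711 hit at Δt = 0.9977 (t = 2.5716), x⁻ = (-0.6669, 2.4443) → reset → x⁺ = (-0.8469, 2.0443), jump to mode 2
Mode 2: flow for 1.0157 to horizon, guard not reached → x = (-1.9352, 1.0171)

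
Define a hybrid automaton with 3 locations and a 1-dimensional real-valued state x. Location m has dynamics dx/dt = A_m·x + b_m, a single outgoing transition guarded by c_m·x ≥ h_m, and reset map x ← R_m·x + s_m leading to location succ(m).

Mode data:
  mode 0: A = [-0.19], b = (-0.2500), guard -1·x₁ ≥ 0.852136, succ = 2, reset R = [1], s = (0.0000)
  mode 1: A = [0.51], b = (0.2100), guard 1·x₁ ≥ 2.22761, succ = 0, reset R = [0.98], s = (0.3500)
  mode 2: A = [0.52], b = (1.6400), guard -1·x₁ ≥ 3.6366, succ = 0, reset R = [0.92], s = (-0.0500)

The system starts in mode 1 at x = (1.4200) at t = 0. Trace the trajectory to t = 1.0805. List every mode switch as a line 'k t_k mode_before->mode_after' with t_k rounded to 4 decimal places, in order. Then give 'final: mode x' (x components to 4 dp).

1 0.7162 1->0
final: 0 2.2757

Mode 1: guard c·x = 2.2276 hit at Δt = 0.7162 (t = 0.7162), x⁻ = (2.2276) → reset → x⁺ = (2.5331), jump to mode 0
Mode 0: flow for 0.3643 to horizon, guard not reached → x = (2.2757)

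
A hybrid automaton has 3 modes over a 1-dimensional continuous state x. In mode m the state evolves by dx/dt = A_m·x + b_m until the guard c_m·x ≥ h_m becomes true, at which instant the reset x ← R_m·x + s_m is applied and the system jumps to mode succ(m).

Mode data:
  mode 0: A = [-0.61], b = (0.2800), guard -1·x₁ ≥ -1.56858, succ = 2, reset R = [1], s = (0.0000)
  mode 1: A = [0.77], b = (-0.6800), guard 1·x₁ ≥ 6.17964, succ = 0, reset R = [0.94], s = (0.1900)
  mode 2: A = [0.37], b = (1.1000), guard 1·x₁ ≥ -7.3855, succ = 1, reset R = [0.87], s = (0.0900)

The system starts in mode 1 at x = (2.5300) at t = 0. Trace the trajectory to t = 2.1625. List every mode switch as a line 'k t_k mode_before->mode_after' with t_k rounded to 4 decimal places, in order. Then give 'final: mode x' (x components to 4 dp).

Mode 1: guard c·x = 6.1796 hit at Δt = 1.5171 (t = 1.5171), x⁻ = (6.1796) → reset → x⁺ = (5.9989), jump to mode 0
Mode 0: flow for 0.6454 to horizon, guard not reached → x = (4.1960)

1 1.5171 1->0
final: 0 4.1960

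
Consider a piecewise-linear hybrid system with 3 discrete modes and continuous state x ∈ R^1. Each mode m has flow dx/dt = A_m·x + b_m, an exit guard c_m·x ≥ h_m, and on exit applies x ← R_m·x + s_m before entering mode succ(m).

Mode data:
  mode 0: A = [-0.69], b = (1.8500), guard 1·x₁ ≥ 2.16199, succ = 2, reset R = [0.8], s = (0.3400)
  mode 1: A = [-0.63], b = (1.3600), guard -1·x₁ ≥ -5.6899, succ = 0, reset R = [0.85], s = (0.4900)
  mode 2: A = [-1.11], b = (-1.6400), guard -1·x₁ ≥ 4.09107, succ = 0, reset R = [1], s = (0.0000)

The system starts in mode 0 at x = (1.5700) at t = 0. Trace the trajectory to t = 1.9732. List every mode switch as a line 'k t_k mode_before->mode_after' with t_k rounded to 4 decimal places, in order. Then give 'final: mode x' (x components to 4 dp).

1 1.1028 0->2
final: 2 -0.1277

Mode 0: guard c·x = 2.1620 hit at Δt = 1.1028 (t = 1.1028), x⁻ = (2.1620) → reset → x⁺ = (2.0696), jump to mode 2
Mode 2: flow for 0.8704 to horizon, guard not reached → x = (-0.1277)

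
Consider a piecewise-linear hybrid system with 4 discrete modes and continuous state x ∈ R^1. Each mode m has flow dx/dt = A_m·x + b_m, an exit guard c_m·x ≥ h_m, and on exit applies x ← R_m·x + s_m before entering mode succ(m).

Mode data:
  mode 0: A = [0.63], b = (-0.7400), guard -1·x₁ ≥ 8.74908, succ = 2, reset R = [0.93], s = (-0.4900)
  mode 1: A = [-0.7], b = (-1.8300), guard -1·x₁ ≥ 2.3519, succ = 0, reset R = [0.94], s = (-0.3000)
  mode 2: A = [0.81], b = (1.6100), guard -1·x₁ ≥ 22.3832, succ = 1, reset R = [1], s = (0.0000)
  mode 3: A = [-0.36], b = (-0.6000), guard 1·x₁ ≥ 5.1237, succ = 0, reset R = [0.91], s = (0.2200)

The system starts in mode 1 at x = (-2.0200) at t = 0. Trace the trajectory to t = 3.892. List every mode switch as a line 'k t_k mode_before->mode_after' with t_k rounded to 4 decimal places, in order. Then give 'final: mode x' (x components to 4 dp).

1 1.1679 1->0
2 2.7402 0->2
final: 2 -18.8638

Mode 1: guard c·x = 2.3519 hit at Δt = 1.1679 (t = 1.1679), x⁻ = (-2.3519) → reset → x⁺ = (-2.5108), jump to mode 0
Mode 0: guard c·x = 8.7491 hit at Δt = 1.5723 (t = 2.7402), x⁻ = (-8.7491) → reset → x⁺ = (-8.6266), jump to mode 2
Mode 2: flow for 1.1518 to horizon, guard not reached → x = (-18.8638)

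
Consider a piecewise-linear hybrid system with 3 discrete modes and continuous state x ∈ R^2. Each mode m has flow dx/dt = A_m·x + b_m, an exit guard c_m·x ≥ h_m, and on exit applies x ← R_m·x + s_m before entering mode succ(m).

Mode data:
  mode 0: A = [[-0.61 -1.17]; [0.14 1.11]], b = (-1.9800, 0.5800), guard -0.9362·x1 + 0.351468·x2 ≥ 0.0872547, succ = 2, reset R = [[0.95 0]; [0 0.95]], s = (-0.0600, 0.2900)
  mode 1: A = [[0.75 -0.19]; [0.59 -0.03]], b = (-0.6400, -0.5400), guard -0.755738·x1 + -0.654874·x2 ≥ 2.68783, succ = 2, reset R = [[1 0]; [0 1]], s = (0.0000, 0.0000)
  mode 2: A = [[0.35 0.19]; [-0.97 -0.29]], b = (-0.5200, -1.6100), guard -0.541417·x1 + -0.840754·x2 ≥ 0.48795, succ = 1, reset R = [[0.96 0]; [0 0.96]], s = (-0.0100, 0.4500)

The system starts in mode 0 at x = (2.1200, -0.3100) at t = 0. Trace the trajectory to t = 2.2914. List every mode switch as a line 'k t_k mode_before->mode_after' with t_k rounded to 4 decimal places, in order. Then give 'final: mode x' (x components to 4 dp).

Mode 0: guard c·x = 0.0873 hit at Δt = 0.8374 (t = 0.8374), x⁻ = (-0.0019, 0.2433) → reset → x⁺ = (-0.0618, 0.5211), jump to mode 2
Mode 2: guard c·x = 0.4879 hit at Δt = 0.5922 (t = 1.4296), x⁻ = (-0.4073, -0.3181) → reset → x⁺ = (-0.4010, 0.1446), jump to mode 1
Mode 1: flow for 0.8618 to horizon, guard not reached → x = (-1.4898, -0.7711)

1 0.8374 0->2
2 1.4296 2->1
final: 1 -1.4898 -0.7711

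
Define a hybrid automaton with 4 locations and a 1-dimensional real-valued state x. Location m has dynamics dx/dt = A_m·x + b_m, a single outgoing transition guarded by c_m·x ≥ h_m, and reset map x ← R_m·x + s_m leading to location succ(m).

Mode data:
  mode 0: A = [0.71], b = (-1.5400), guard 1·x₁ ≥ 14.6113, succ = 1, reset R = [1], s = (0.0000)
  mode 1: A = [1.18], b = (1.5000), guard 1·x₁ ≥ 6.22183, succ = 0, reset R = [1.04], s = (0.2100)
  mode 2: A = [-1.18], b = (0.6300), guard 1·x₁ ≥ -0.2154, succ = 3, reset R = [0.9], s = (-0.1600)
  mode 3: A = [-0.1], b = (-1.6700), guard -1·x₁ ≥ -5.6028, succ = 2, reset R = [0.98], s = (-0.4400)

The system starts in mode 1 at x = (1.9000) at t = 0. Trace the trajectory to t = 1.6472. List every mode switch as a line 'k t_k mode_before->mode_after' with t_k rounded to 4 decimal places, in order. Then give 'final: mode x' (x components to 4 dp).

Mode 1: guard c·x = 6.2218 hit at Δt = 0.7287 (t = 0.7287), x⁻ = (6.2218) → reset → x⁺ = (6.6807), jump to mode 0
Mode 0: flow for 0.9185 to horizon, guard not reached → x = (10.8298)

1 0.7287 1->0
final: 0 10.8298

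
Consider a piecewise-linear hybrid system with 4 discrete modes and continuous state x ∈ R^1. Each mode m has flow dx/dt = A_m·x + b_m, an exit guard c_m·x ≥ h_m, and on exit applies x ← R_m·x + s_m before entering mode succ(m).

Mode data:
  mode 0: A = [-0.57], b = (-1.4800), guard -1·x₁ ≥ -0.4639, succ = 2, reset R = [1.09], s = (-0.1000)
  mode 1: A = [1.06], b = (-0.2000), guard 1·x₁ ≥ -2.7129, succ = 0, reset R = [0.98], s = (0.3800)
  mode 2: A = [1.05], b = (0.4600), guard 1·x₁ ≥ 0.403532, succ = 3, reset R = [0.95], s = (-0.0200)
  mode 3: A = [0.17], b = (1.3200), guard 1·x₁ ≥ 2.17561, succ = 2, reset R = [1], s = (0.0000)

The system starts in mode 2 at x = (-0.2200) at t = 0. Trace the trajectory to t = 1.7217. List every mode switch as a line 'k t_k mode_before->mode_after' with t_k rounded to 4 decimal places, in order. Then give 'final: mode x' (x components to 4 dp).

Mode 2: guard c·x = 0.4035 hit at Δt = 1.2861 (t = 1.2861), x⁻ = (0.4035) → reset → x⁺ = (0.3634), jump to mode 3
Mode 3: flow for 0.4356 to horizon, guard not reached → x = (0.9881)

1 1.2861 2->3
final: 3 0.9881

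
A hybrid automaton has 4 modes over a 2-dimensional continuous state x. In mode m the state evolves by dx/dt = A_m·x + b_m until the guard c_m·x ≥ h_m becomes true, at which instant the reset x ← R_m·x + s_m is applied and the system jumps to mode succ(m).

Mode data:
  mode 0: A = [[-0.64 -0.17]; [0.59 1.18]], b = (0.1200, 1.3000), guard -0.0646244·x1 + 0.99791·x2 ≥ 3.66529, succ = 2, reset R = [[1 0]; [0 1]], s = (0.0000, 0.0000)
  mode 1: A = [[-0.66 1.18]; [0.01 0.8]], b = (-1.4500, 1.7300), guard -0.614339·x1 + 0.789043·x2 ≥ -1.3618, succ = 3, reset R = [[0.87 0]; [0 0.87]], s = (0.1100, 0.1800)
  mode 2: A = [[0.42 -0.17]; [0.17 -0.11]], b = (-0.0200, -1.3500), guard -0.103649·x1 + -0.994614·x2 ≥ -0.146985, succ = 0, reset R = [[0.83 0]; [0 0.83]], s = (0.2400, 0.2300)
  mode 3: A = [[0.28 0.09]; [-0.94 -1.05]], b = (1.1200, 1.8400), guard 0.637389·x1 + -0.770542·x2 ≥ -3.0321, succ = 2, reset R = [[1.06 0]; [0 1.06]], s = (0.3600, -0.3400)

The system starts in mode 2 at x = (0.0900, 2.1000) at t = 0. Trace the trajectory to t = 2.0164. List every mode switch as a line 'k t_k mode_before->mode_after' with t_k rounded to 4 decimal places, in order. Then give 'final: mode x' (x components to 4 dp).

1 1.2951 2->0
final: 0 -0.0297 2.3728

Mode 2: guard c·x = -0.1470 hit at Δt = 1.2951 (t = 1.2951), x⁻ = (-0.2322, 0.1720) → reset → x⁺ = (0.0473, 0.3727), jump to mode 0
Mode 0: flow for 0.7213 to horizon, guard not reached → x = (-0.0297, 2.3728)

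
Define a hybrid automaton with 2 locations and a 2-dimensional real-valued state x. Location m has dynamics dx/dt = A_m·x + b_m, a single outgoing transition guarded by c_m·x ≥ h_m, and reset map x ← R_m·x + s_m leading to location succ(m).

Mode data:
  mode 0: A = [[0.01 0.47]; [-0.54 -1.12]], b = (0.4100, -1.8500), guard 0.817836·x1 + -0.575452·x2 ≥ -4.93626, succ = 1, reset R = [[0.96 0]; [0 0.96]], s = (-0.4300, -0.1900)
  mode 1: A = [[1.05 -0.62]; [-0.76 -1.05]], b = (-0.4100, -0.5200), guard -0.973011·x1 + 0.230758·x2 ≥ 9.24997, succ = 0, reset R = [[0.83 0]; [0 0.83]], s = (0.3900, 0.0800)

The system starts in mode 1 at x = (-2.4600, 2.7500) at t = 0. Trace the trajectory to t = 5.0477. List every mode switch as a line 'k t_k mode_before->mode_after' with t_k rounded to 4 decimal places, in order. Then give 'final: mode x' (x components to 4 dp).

Mode 1: guard c·x = 9.2500 hit at Δt = 0.8423 (t = 0.8423), x⁻ = (-8.7437, 3.2168) → reset → x⁺ = (-6.8672, 2.7499), jump to mode 0
Mode 0: guard c·x = -4.9363 hit at Δt = 1.4044 (t = 2.2467), x⁻ = (-5.0354, 1.4217) → reset → x⁺ = (-5.2640, 1.1749), jump to mode 1
Mode 1: guard c·x = 9.2500 hit at Δt = 0.4186 (t = 2.6653), x⁻ = (-8.9369, 2.4020) → reset → x⁺ = (-7.0276, 2.0737), jump to mode 0
Mode 0: guard c·x = -4.9363 hit at Δt = 1.6515 (t = 4.3168), x⁻ = (-5.1390, 1.2745) → reset → x⁺ = (-5.3634, 1.0335), jump to mode 1
Mode 1: guard c·x = 9.2500 hit at Δt = 0.4100 (t = 4.7268), x⁻ = (-8.9598, 2.3052) → reset → x⁺ = (-7.0467, 1.9933), jump to mode 0
Mode 0: flow for 0.3209 to horizon, guard not reached → x = (-6.6440, 1.8873)

1 0.8423 1->0
2 2.2467 0->1
3 2.6653 1->0
4 4.3168 0->1
5 4.7268 1->0
final: 0 -6.6440 1.8873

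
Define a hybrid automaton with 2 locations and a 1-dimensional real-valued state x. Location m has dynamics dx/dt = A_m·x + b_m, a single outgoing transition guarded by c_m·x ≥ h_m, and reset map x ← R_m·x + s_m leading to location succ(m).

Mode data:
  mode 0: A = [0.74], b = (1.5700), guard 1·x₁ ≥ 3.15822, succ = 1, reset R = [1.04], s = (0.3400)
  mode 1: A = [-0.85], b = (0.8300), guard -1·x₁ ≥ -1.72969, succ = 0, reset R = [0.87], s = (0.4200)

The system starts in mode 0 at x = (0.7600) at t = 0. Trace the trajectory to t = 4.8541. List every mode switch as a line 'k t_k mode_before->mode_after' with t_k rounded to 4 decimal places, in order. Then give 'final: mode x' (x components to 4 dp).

1 0.8183 0->1
2 2.2974 1->0
3 2.6569 0->1
4 4.1360 1->0
5 4.4956 0->1
final: 1 2.9289

Mode 0: guard c·x = 3.1582 hit at Δt = 0.8183 (t = 0.8183), x⁻ = (3.1582) → reset → x⁺ = (3.6245), jump to mode 1
Mode 1: guard c·x = -1.7297 hit at Δt = 1.4791 (t = 2.2974), x⁻ = (1.7297) → reset → x⁺ = (1.9248), jump to mode 0
Mode 0: guard c·x = 3.1582 hit at Δt = 0.3595 (t = 2.6569), x⁻ = (3.1582) → reset → x⁺ = (3.6245), jump to mode 1
Mode 1: guard c·x = -1.7297 hit at Δt = 1.4791 (t = 4.1360), x⁻ = (1.7297) → reset → x⁺ = (1.9248), jump to mode 0
Mode 0: guard c·x = 3.1582 hit at Δt = 0.3595 (t = 4.4956), x⁻ = (3.1582) → reset → x⁺ = (3.6245), jump to mode 1
Mode 1: flow for 0.3585 to horizon, guard not reached → x = (2.9289)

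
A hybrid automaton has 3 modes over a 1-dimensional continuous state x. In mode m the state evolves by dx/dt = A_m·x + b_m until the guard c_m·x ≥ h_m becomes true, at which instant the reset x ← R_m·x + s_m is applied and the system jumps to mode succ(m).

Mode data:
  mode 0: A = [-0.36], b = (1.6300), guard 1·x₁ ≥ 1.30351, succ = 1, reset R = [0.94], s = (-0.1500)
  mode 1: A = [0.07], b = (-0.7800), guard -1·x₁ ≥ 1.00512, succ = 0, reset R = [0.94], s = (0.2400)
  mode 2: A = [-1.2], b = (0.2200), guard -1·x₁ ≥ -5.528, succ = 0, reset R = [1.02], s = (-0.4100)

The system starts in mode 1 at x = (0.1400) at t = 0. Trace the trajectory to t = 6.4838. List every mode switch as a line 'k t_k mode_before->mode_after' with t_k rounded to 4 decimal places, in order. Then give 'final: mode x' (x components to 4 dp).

Mode 1: guard c·x = 1.0051 hit at Δt = 1.4144 (t = 1.4144), x⁻ = (-1.0051) → reset → x⁺ = (-0.7048), jump to mode 0
Mode 0: guard c·x = 1.3035 hit at Δt = 1.3450 (t = 2.7594), x⁻ = (1.3035) → reset → x⁺ = (1.0753), jump to mode 1
Mode 1: guard c·x = 1.0051 hit at Δt = 2.6835 (t = 5.4429), x⁻ = (-1.0051) → reset → x⁺ = (-0.7048), jump to mode 0
Mode 0: flow for 1.0409 to horizon, guard not reached → x = (0.9305)

1 1.4144 1->0
2 2.7594 0->1
3 5.4429 1->0
final: 0 0.9305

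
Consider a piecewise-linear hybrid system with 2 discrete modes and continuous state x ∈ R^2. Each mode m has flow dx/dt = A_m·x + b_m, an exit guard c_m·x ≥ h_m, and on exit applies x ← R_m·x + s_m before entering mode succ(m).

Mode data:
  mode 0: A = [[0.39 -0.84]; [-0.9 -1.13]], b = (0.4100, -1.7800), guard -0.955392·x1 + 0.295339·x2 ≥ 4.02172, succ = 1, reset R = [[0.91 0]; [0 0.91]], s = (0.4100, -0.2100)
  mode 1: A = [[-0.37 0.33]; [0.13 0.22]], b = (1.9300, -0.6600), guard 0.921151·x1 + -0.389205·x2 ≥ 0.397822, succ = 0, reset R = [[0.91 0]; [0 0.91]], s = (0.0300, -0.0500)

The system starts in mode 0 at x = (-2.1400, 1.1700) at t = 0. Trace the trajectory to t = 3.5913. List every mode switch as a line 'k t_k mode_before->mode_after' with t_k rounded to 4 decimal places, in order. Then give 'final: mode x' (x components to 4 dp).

Mode 0: guard c·x = 4.0217 hit at Δt = 1.1593 (t = 1.1593), x⁻ = (-3.9009, 0.9983) → reset → x⁺ = (-3.1398, 0.6984), jump to mode 1
Mode 1: guard c·x = 0.3978 hit at Δt = 1.3960 (t = 2.5553), x⁻ = (0.2571, -0.4137) → reset → x⁺ = (0.2639, -0.4265), jump to mode 0
Mode 0: flow for 1.0360 to horizon, guard not reached → x = (2.0984, -1.8751)

1 1.1593 0->1
2 2.5553 1->0
final: 0 2.0984 -1.8751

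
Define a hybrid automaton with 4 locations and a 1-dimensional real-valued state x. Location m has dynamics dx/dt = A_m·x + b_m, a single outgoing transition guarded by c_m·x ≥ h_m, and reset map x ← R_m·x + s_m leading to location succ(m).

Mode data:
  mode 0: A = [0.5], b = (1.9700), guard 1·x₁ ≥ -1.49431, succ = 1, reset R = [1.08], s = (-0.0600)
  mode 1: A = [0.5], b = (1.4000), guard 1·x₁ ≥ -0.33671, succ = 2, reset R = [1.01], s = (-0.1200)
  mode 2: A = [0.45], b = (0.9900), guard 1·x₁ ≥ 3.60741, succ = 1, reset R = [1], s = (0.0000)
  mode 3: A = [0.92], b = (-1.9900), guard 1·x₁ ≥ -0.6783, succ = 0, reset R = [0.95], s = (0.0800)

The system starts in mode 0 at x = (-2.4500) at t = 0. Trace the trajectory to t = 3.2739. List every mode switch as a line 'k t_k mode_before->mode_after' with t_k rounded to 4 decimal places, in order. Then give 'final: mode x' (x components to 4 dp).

1 0.9911 0->1
2 2.5565 1->2
final: 2 0.2029

Mode 0: guard c·x = -1.4943 hit at Δt = 0.9911 (t = 0.9911), x⁻ = (-1.4943) → reset → x⁺ = (-1.6739), jump to mode 1
Mode 1: guard c·x = -0.3367 hit at Δt = 1.5654 (t = 2.5565), x⁻ = (-0.3367) → reset → x⁺ = (-0.4601), jump to mode 2
Mode 2: flow for 0.7174 to horizon, guard not reached → x = (0.2029)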